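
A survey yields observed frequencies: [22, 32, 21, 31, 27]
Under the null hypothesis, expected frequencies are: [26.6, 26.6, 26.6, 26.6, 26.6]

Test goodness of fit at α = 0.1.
Chi-square goodness of fit test:
H₀: observed counts match expected distribution
H₁: observed counts differ from expected distribution
df = k - 1 = 4
χ² = Σ(O - E)²/E
   = (22 - 26.6)²/26.6 + (32 - 26.6)²/26.6 + (21 - 26.6)²/26.6 + (31 - 26.6)²/26.6 + (27 - 26.6)²/26.6
   = 0.795 + 1.096 + 1.179 + 0.728 + 0.006
   = 3.80
p-value = 0.4331

Since p-value > α = 0.1, we fail to reject H₀.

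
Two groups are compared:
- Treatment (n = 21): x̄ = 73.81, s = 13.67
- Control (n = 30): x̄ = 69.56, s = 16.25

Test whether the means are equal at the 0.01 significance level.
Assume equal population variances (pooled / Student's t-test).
Student's two-sample t-test (equal variances):
H₀: μ₁ = μ₂
H₁: μ₁ ≠ μ₂
df = n₁ + n₂ - 2 = 49
Pooled variance s_p² = [(n₁-1)s₁² + (n₂-1)s₂²] / (n₁ + n₂ - 2) = [(20)(13.67²) + (29)(16.25²)] / 49 = 232.5549
SE = √(s_p²(1/n₁ + 1/n₂)) = √(232.5549 × (1/21 + 1/30)) = 4.3389
t = (x̄₁ - x̄₂) / SE = (73.81 - 69.56) / 4.3389 = 4.25 / 4.3389 = 0.980
p-value = 0.3321

Since p-value > α = 0.01, we fail to reject H₀.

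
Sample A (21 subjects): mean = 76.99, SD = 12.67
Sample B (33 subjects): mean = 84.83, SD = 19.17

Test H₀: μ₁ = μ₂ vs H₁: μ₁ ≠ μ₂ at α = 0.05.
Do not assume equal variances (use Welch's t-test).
Welch's two-sample t-test:
H₀: μ₁ = μ₂
H₁: μ₁ ≠ μ₂
s₁²/n₁ = 12.67²/21 = 7.6442,  s₂²/n₂ = 19.17²/33 = 11.1360
SE = √(s₁²/n₁ + s₂²/n₂) = √(7.6442 + 11.1360) = 4.3336
df (Welch-Satterthwaite) = (s₁²/n₁ + s₂²/n₂)² / [(s₁²/n₁)²/(n₁-1) + (s₂²/n₂)²/(n₂-1)] ≈ 51.89
t = (x̄₁ - x̄₂) / SE = (76.99 - 84.83) / 4.3336 = -7.84 / 4.3336 = -1.809
p-value = 0.0762

Since p-value > α = 0.05, we fail to reject H₀.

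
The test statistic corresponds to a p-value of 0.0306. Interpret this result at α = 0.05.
Since p = 0.0306 < α = 0.05, reject H₀.
There is sufficient evidence to reject the null hypothesis; the result is statistically significant at the 0.05 level.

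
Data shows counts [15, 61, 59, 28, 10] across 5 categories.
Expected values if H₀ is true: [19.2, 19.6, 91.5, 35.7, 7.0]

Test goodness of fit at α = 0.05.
Chi-square goodness of fit test:
H₀: observed counts match expected distribution
H₁: observed counts differ from expected distribution
df = k - 1 = 4
χ² = Σ(O - E)²/E
   = (15 - 19.2)²/19.2 + (61 - 19.6)²/19.6 + (59 - 91.5)²/91.5 + (28 - 35.7)²/35.7 + (10 - 7.0)²/7.0
   = 0.919 + 87.447 + 11.544 + 1.661 + 1.286
   = 102.86
p-value < 0.0001

Since p-value < α = 0.05, we reject H₀.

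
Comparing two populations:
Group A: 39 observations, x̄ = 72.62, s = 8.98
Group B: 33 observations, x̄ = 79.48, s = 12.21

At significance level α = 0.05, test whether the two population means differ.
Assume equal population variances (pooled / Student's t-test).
Student's two-sample t-test (equal variances):
H₀: μ₁ = μ₂
H₁: μ₁ ≠ μ₂
df = n₁ + n₂ - 2 = 70
Pooled variance s_p² = [(n₁-1)s₁² + (n₂-1)s₂²] / (n₁ + n₂ - 2) = [(38)(8.98²) + (32)(12.21²)] / 70 = 111.9289
SE = √(s_p²(1/n₁ + 1/n₂)) = √(111.9289 × (1/39 + 1/33)) = 2.5024
t = (x̄₁ - x̄₂) / SE = (72.62 - 79.48) / 2.5024 = -6.86 / 2.5024 = -2.741
p-value = 0.0078

Since p-value < α = 0.05, we reject H₀.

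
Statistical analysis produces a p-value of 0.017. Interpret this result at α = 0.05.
Since p = 0.017 < α = 0.05, reject H₀.
There is sufficient evidence to reject the null hypothesis; the result is statistically significant at the 0.05 level.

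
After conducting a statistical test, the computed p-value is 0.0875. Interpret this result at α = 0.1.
Since p = 0.0875 < α = 0.1, reject H₀.
There is sufficient evidence to reject the null hypothesis; the result is statistically significant at the 0.1 level.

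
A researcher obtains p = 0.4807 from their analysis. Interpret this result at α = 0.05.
Since p = 0.4807 > α = 0.05, fail to reject H₀.
There is insufficient evidence to reject the null hypothesis; the result is not statistically significant at the 0.05 level.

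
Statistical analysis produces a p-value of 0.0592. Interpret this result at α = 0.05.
Since p = 0.0592 > α = 0.05, fail to reject H₀.
There is insufficient evidence to reject the null hypothesis; the result is not statistically significant at the 0.05 level.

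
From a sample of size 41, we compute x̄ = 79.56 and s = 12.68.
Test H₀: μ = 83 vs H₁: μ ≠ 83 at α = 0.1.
One-sample t-test:
H₀: μ = 83
H₁: μ ≠ 83
df = n - 1 = 40
t = (x̄ - μ₀) / (s/√n) = (79.56 - 83) / (12.68/√41) = -1.737
p-value = 0.0901

Since p-value < α = 0.1, we reject H₀.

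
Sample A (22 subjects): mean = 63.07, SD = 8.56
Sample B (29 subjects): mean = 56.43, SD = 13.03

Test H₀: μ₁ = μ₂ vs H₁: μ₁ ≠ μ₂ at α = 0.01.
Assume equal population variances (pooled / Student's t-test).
Student's two-sample t-test (equal variances):
H₀: μ₁ = μ₂
H₁: μ₁ ≠ μ₂
df = n₁ + n₂ - 2 = 49
Pooled variance s_p² = [(n₁-1)s₁² + (n₂-1)s₂²] / (n₁ + n₂ - 2) = [(21)(8.56²) + (28)(13.03²)] / 49 = 128.4206
SE = √(s_p²(1/n₁ + 1/n₂)) = √(128.4206 × (1/22 + 1/29)) = 3.2040
t = (x̄₁ - x̄₂) / SE = (63.07 - 56.43) / 3.2040 = 6.64 / 3.2040 = 2.072
p-value = 0.0435

Since p-value > α = 0.01, we fail to reject H₀.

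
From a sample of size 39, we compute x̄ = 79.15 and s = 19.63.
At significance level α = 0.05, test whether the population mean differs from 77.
One-sample t-test:
H₀: μ = 77
H₁: μ ≠ 77
df = n - 1 = 38
t = (x̄ - μ₀) / (s/√n) = (79.15 - 77) / (19.63/√39) = 0.684
p-value = 0.4981

Since p-value > α = 0.05, we fail to reject H₀.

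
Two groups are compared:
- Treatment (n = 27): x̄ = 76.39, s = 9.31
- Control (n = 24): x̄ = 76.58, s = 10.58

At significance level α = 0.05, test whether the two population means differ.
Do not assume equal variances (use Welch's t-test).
Welch's two-sample t-test:
H₀: μ₁ = μ₂
H₁: μ₁ ≠ μ₂
s₁²/n₁ = 9.31²/27 = 3.2102,  s₂²/n₂ = 10.58²/24 = 4.6640
SE = √(s₁²/n₁ + s₂²/n₂) = √(3.2102 + 4.6640) = 2.8061
df (Welch-Satterthwaite) = (s₁²/n₁ + s₂²/n₂)² / [(s₁²/n₁)²/(n₁-1) + (s₂²/n₂)²/(n₂-1)] ≈ 46.20
t = (x̄₁ - x̄₂) / SE = (76.39 - 76.58) / 2.8061 = -0.19 / 2.8061 = -0.068
p-value = 0.9463

Since p-value > α = 0.05, we fail to reject H₀.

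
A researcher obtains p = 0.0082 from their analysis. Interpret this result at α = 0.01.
Since p = 0.0082 < α = 0.01, reject H₀.
There is sufficient evidence to reject the null hypothesis; the result is statistically significant at the 0.01 level.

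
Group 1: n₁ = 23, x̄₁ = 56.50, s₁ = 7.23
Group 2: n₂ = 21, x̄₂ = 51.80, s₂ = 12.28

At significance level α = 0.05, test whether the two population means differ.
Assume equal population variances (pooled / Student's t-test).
Student's two-sample t-test (equal variances):
H₀: μ₁ = μ₂
H₁: μ₁ ≠ μ₂
df = n₁ + n₂ - 2 = 42
Pooled variance s_p² = [(n₁-1)s₁² + (n₂-1)s₂²] / (n₁ + n₂ - 2) = [(22)(7.23²) + (20)(12.28²)] / 42 = 99.1898
SE = √(s_p²(1/n₁ + 1/n₂)) = √(99.1898 × (1/23 + 1/21)) = 3.0060
t = (x̄₁ - x̄₂) / SE = (56.50 - 51.80) / 3.0060 = 4.70 / 3.0060 = 1.564
p-value = 0.1254

Since p-value > α = 0.05, we fail to reject H₀.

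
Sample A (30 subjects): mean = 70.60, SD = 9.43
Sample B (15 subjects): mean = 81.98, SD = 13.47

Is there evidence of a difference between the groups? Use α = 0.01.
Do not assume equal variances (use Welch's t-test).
Welch's two-sample t-test:
H₀: μ₁ = μ₂
H₁: μ₁ ≠ μ₂
s₁²/n₁ = 9.43²/30 = 2.9642,  s₂²/n₂ = 13.47²/15 = 12.0961
SE = √(s₁²/n₁ + s₂²/n₂) = √(2.9642 + 12.0961) = 3.8808
df (Welch-Satterthwaite) = (s₁²/n₁ + s₂²/n₂)² / [(s₁²/n₁)²/(n₁-1) + (s₂²/n₂)²/(n₂-1)] ≈ 21.09
t = (x̄₁ - x̄₂) / SE = (70.60 - 81.98) / 3.8808 = -11.38 / 3.8808 = -2.932
p-value = 0.0079

Since p-value < α = 0.01, we reject H₀.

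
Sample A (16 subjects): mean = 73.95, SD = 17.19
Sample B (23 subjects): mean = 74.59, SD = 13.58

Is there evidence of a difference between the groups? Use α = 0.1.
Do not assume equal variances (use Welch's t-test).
Welch's two-sample t-test:
H₀: μ₁ = μ₂
H₁: μ₁ ≠ μ₂
s₁²/n₁ = 17.19²/16 = 18.4685,  s₂²/n₂ = 13.58²/23 = 8.0181
SE = √(s₁²/n₁ + s₂²/n₂) = √(18.4685 + 8.0181) = 5.1465
df (Welch-Satterthwaite) = (s₁²/n₁ + s₂²/n₂)² / [(s₁²/n₁)²/(n₁-1) + (s₂²/n₂)²/(n₂-1)] ≈ 27.34
t = (x̄₁ - x̄₂) / SE = (73.95 - 74.59) / 5.1465 = -0.64 / 5.1465 = -0.124
p-value = 0.9019

Since p-value > α = 0.1, we fail to reject H₀.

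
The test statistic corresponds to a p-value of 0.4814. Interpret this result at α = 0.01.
Since p = 0.4814 > α = 0.01, fail to reject H₀.
There is insufficient evidence to reject the null hypothesis; the result is not statistically significant at the 0.01 level.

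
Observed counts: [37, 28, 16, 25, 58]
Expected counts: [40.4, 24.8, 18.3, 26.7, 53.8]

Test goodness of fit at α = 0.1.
Chi-square goodness of fit test:
H₀: observed counts match expected distribution
H₁: observed counts differ from expected distribution
df = k - 1 = 4
χ² = Σ(O - E)²/E
   = (37 - 40.4)²/40.4 + (28 - 24.8)²/24.8 + (16 - 18.3)²/18.3 + (25 - 26.7)²/26.7 + (58 - 53.8)²/53.8
   = 0.286 + 0.413 + 0.289 + 0.108 + 0.328
   = 1.42
p-value = 0.8400

Since p-value > α = 0.1, we fail to reject H₀.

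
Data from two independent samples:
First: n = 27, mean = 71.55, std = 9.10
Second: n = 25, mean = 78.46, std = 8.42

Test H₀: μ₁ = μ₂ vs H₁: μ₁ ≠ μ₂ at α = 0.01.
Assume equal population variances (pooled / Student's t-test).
Student's two-sample t-test (equal variances):
H₀: μ₁ = μ₂
H₁: μ₁ ≠ μ₂
df = n₁ + n₂ - 2 = 50
Pooled variance s_p² = [(n₁-1)s₁² + (n₂-1)s₂²] / (n₁ + n₂ - 2) = [(26)(9.10²) + (24)(8.42²)] / 50 = 77.0915
SE = √(s_p²(1/n₁ + 1/n₂)) = √(77.0915 × (1/27 + 1/25)) = 2.4370
t = (x̄₁ - x̄₂) / SE = (71.55 - 78.46) / 2.4370 = -6.91 / 2.4370 = -2.835
p-value = 0.0066

Since p-value < α = 0.01, we reject H₀.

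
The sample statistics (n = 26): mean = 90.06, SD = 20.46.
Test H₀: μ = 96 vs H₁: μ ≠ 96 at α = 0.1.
One-sample t-test:
H₀: μ = 96
H₁: μ ≠ 96
df = n - 1 = 25
t = (x̄ - μ₀) / (s/√n) = (90.06 - 96) / (20.46/√26) = -1.480
p-value = 0.1513

Since p-value > α = 0.1, we fail to reject H₀.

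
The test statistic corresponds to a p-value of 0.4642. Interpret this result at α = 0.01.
Since p = 0.4642 > α = 0.01, fail to reject H₀.
There is insufficient evidence to reject the null hypothesis; the result is not statistically significant at the 0.01 level.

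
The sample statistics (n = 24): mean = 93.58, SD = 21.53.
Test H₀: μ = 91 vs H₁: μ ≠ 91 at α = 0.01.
One-sample t-test:
H₀: μ = 91
H₁: μ ≠ 91
df = n - 1 = 23
t = (x̄ - μ₀) / (s/√n) = (93.58 - 91) / (21.53/√24) = 0.587
p-value = 0.5629

Since p-value > α = 0.01, we fail to reject H₀.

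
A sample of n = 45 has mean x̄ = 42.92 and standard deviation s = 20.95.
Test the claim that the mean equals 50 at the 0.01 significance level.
One-sample t-test:
H₀: μ = 50
H₁: μ ≠ 50
df = n - 1 = 44
t = (x̄ - μ₀) / (s/√n) = (42.92 - 50) / (20.95/√45) = -2.267
p-value = 0.0284

Since p-value > α = 0.01, we fail to reject H₀.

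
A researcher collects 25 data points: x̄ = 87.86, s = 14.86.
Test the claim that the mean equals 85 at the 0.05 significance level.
One-sample t-test:
H₀: μ = 85
H₁: μ ≠ 85
df = n - 1 = 24
t = (x̄ - μ₀) / (s/√n) = (87.86 - 85) / (14.86/√25) = 0.962
p-value = 0.3455

Since p-value > α = 0.05, we fail to reject H₀.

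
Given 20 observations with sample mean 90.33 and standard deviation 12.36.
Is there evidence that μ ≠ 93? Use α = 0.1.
One-sample t-test:
H₀: μ = 93
H₁: μ ≠ 93
df = n - 1 = 19
t = (x̄ - μ₀) / (s/√n) = (90.33 - 93) / (12.36/√20) = -0.966
p-value = 0.3461

Since p-value > α = 0.1, we fail to reject H₀.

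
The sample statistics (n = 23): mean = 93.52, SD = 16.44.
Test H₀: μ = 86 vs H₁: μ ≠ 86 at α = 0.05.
One-sample t-test:
H₀: μ = 86
H₁: μ ≠ 86
df = n - 1 = 22
t = (x̄ - μ₀) / (s/√n) = (93.52 - 86) / (16.44/√23) = 2.194
p-value = 0.0391

Since p-value < α = 0.05, we reject H₀.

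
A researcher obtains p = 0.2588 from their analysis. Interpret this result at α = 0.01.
Since p = 0.2588 > α = 0.01, fail to reject H₀.
There is insufficient evidence to reject the null hypothesis; the result is not statistically significant at the 0.01 level.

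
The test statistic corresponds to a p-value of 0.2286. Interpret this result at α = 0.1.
Since p = 0.2286 > α = 0.1, fail to reject H₀.
There is insufficient evidence to reject the null hypothesis; the result is not statistically significant at the 0.1 level.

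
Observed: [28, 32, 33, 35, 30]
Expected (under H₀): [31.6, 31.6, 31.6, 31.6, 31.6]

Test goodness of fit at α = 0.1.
Chi-square goodness of fit test:
H₀: observed counts match expected distribution
H₁: observed counts differ from expected distribution
df = k - 1 = 4
χ² = Σ(O - E)²/E
   = (28 - 31.6)²/31.6 + (32 - 31.6)²/31.6 + (33 - 31.6)²/31.6 + (35 - 31.6)²/31.6 + (30 - 31.6)²/31.6
   = 0.410 + 0.005 + 0.062 + 0.366 + 0.081
   = 0.92
p-value = 0.9211

Since p-value > α = 0.1, we fail to reject H₀.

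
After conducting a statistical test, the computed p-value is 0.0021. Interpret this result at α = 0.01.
Since p = 0.0021 < α = 0.01, reject H₀.
There is sufficient evidence to reject the null hypothesis; the result is statistically significant at the 0.01 level.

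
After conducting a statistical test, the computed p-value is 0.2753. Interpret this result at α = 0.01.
Since p = 0.2753 > α = 0.01, fail to reject H₀.
There is insufficient evidence to reject the null hypothesis; the result is not statistically significant at the 0.01 level.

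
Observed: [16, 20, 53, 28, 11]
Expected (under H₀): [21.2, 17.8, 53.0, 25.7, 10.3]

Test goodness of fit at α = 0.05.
Chi-square goodness of fit test:
H₀: observed counts match expected distribution
H₁: observed counts differ from expected distribution
df = k - 1 = 4
χ² = Σ(O - E)²/E
   = (16 - 21.2)²/21.2 + (20 - 17.8)²/17.8 + (53 - 53.0)²/53.0 + (28 - 25.7)²/25.7 + (11 - 10.3)²/10.3
   = 1.275 + 0.272 + 0.000 + 0.206 + 0.048
   = 1.80
p-value = 0.7723

Since p-value > α = 0.05, we fail to reject H₀.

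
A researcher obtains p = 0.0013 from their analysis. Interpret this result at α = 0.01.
Since p = 0.0013 < α = 0.01, reject H₀.
There is sufficient evidence to reject the null hypothesis; the result is statistically significant at the 0.01 level.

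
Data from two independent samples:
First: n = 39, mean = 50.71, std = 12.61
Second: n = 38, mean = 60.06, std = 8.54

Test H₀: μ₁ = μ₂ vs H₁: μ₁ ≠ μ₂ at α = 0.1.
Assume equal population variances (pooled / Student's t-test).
Student's two-sample t-test (equal variances):
H₀: μ₁ = μ₂
H₁: μ₁ ≠ μ₂
df = n₁ + n₂ - 2 = 75
Pooled variance s_p² = [(n₁-1)s₁² + (n₂-1)s₂²] / (n₁ + n₂ - 2) = [(38)(12.61²) + (37)(8.54²)] / 75 = 116.5457
SE = √(s_p²(1/n₁ + 1/n₂)) = √(116.5457 × (1/39 + 1/38)) = 2.4608
t = (x̄₁ - x̄₂) / SE = (50.71 - 60.06) / 2.4608 = -9.35 / 2.4608 = -3.800
p-value = 0.0003

Since p-value < α = 0.1, we reject H₀.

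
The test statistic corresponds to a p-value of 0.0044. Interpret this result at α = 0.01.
Since p = 0.0044 < α = 0.01, reject H₀.
There is sufficient evidence to reject the null hypothesis; the result is statistically significant at the 0.01 level.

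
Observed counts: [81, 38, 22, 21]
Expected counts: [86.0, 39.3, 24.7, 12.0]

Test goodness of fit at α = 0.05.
Chi-square goodness of fit test:
H₀: observed counts match expected distribution
H₁: observed counts differ from expected distribution
df = k - 1 = 3
χ² = Σ(O - E)²/E
   = (81 - 86.0)²/86.0 + (38 - 39.3)²/39.3 + (22 - 24.7)²/24.7 + (21 - 12.0)²/12.0
   = 0.291 + 0.043 + 0.295 + 6.750
   = 7.38
p-value = 0.0608

Since p-value > α = 0.05, we fail to reject H₀.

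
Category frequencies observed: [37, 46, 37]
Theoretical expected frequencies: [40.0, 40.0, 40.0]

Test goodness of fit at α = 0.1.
Chi-square goodness of fit test:
H₀: observed counts match expected distribution
H₁: observed counts differ from expected distribution
df = k - 1 = 2
χ² = Σ(O - E)²/E
   = (37 - 40.0)²/40.0 + (46 - 40.0)²/40.0 + (37 - 40.0)²/40.0
   = 0.225 + 0.900 + 0.225
   = 1.35
p-value = 0.5092

Since p-value > α = 0.1, we fail to reject H₀.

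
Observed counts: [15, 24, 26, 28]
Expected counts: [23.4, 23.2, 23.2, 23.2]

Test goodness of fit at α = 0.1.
Chi-square goodness of fit test:
H₀: observed counts match expected distribution
H₁: observed counts differ from expected distribution
df = k - 1 = 3
χ² = Σ(O - E)²/E
   = (15 - 23.4)²/23.4 + (24 - 23.2)²/23.2 + (26 - 23.2)²/23.2 + (28 - 23.2)²/23.2
   = 3.015 + 0.028 + 0.338 + 0.993
   = 4.37
p-value = 0.2238

Since p-value > α = 0.1, we fail to reject H₀.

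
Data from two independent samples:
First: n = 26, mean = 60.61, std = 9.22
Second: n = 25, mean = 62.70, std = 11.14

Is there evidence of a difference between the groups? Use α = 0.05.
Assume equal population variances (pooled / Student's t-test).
Student's two-sample t-test (equal variances):
H₀: μ₁ = μ₂
H₁: μ₁ ≠ μ₂
df = n₁ + n₂ - 2 = 49
Pooled variance s_p² = [(n₁-1)s₁² + (n₂-1)s₂²] / (n₁ + n₂ - 2) = [(25)(9.22²) + (24)(11.14²)] / 49 = 104.1551
SE = √(s_p²(1/n₁ + 1/n₂)) = √(104.1551 × (1/26 + 1/25)) = 2.8587
t = (x̄₁ - x̄₂) / SE = (60.61 - 62.70) / 2.8587 = -2.09 / 2.8587 = -0.731
p-value = 0.4682

Since p-value > α = 0.05, we fail to reject H₀.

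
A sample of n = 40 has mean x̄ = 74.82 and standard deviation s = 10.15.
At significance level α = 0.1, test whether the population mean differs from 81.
One-sample t-test:
H₀: μ = 81
H₁: μ ≠ 81
df = n - 1 = 39
t = (x̄ - μ₀) / (s/√n) = (74.82 - 81) / (10.15/√40) = -3.851
p-value = 0.0004

Since p-value < α = 0.1, we reject H₀.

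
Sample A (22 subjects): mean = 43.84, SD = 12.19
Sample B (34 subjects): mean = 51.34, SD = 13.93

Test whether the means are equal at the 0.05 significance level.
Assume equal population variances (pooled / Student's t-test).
Student's two-sample t-test (equal variances):
H₀: μ₁ = μ₂
H₁: μ₁ ≠ μ₂
df = n₁ + n₂ - 2 = 54
Pooled variance s_p² = [(n₁-1)s₁² + (n₂-1)s₂²] / (n₁ + n₂ - 2) = [(21)(12.19²) + (33)(13.93²)] / 54 = 176.3704
SE = √(s_p²(1/n₁ + 1/n₂)) = √(176.3704 × (1/22 + 1/34)) = 3.6338
t = (x̄₁ - x̄₂) / SE = (43.84 - 51.34) / 3.6338 = -7.50 / 3.6338 = -2.064
p-value = 0.0438

Since p-value < α = 0.05, we reject H₀.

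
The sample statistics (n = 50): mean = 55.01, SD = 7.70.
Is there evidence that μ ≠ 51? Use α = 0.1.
One-sample t-test:
H₀: μ = 51
H₁: μ ≠ 51
df = n - 1 = 49
t = (x̄ - μ₀) / (s/√n) = (55.01 - 51) / (7.70/√50) = 3.682
p-value = 0.0006

Since p-value < α = 0.1, we reject H₀.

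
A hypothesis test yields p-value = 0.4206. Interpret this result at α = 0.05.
Since p = 0.4206 > α = 0.05, fail to reject H₀.
There is insufficient evidence to reject the null hypothesis; the result is not statistically significant at the 0.05 level.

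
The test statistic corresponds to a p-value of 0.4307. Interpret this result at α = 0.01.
Since p = 0.4307 > α = 0.01, fail to reject H₀.
There is insufficient evidence to reject the null hypothesis; the result is not statistically significant at the 0.01 level.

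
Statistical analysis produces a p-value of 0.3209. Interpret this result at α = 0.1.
Since p = 0.3209 > α = 0.1, fail to reject H₀.
There is insufficient evidence to reject the null hypothesis; the result is not statistically significant at the 0.1 level.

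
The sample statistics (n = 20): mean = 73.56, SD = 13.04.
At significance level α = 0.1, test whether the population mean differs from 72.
One-sample t-test:
H₀: μ = 72
H₁: μ ≠ 72
df = n - 1 = 19
t = (x̄ - μ₀) / (s/√n) = (73.56 - 72) / (13.04/√20) = 0.535
p-value = 0.5988

Since p-value > α = 0.1, we fail to reject H₀.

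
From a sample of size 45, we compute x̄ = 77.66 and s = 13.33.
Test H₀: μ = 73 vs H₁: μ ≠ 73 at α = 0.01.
One-sample t-test:
H₀: μ = 73
H₁: μ ≠ 73
df = n - 1 = 44
t = (x̄ - μ₀) / (s/√n) = (77.66 - 73) / (13.33/√45) = 2.345
p-value = 0.0236

Since p-value > α = 0.01, we fail to reject H₀.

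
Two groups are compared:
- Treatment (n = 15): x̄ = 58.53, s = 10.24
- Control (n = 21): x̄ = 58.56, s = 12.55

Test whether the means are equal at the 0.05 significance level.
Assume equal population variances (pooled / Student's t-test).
Student's two-sample t-test (equal variances):
H₀: μ₁ = μ₂
H₁: μ₁ ≠ μ₂
df = n₁ + n₂ - 2 = 34
Pooled variance s_p² = [(n₁-1)s₁² + (n₂-1)s₂²] / (n₁ + n₂ - 2) = [(14)(10.24²) + (20)(12.55²)] / 34 = 135.8252
SE = √(s_p²(1/n₁ + 1/n₂)) = √(135.8252 × (1/15 + 1/21)) = 3.9399
t = (x̄₁ - x̄₂) / SE = (58.53 - 58.56) / 3.9399 = -0.03 / 3.9399 = -0.008
p-value = 0.9940

Since p-value > α = 0.05, we fail to reject H₀.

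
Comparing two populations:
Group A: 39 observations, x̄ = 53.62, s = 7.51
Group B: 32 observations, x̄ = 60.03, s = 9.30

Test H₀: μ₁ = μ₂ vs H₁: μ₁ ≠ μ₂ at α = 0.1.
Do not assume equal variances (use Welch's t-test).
Welch's two-sample t-test:
H₀: μ₁ = μ₂
H₁: μ₁ ≠ μ₂
s₁²/n₁ = 7.51²/39 = 1.4462,  s₂²/n₂ = 9.30²/32 = 2.7028
SE = √(s₁²/n₁ + s₂²/n₂) = √(1.4462 + 2.7028) = 2.0369
df (Welch-Satterthwaite) = (s₁²/n₁ + s₂²/n₂)² / [(s₁²/n₁)²/(n₁-1) + (s₂²/n₂)²/(n₂-1)] ≈ 59.22
t = (x̄₁ - x̄₂) / SE = (53.62 - 60.03) / 2.0369 = -6.41 / 2.0369 = -3.147
p-value = 0.0026

Since p-value < α = 0.1, we reject H₀.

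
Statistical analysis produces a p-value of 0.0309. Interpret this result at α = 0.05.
Since p = 0.0309 < α = 0.05, reject H₀.
There is sufficient evidence to reject the null hypothesis; the result is statistically significant at the 0.05 level.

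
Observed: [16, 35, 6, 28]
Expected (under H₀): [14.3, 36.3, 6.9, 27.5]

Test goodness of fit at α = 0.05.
Chi-square goodness of fit test:
H₀: observed counts match expected distribution
H₁: observed counts differ from expected distribution
df = k - 1 = 3
χ² = Σ(O - E)²/E
   = (16 - 14.3)²/14.3 + (35 - 36.3)²/36.3 + (6 - 6.9)²/6.9 + (28 - 27.5)²/27.5
   = 0.202 + 0.047 + 0.117 + 0.009
   = 0.38
p-value = 0.9453

Since p-value > α = 0.05, we fail to reject H₀.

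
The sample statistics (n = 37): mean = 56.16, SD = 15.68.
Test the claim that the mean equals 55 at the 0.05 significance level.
One-sample t-test:
H₀: μ = 55
H₁: μ ≠ 55
df = n - 1 = 36
t = (x̄ - μ₀) / (s/√n) = (56.16 - 55) / (15.68/√37) = 0.450
p-value = 0.6554

Since p-value > α = 0.05, we fail to reject H₀.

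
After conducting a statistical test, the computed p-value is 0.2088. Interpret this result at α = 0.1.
Since p = 0.2088 > α = 0.1, fail to reject H₀.
There is insufficient evidence to reject the null hypothesis; the result is not statistically significant at the 0.1 level.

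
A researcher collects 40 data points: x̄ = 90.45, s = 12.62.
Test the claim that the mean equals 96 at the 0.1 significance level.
One-sample t-test:
H₀: μ = 96
H₁: μ ≠ 96
df = n - 1 = 39
t = (x̄ - μ₀) / (s/√n) = (90.45 - 96) / (12.62/√40) = -2.781
p-value = 0.0083

Since p-value < α = 0.1, we reject H₀.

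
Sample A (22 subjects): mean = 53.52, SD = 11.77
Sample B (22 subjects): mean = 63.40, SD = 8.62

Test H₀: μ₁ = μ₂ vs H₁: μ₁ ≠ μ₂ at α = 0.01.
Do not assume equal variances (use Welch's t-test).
Welch's two-sample t-test:
H₀: μ₁ = μ₂
H₁: μ₁ ≠ μ₂
s₁²/n₁ = 11.77²/22 = 6.2969,  s₂²/n₂ = 8.62²/22 = 3.3775
SE = √(s₁²/n₁ + s₂²/n₂) = √(6.2969 + 3.3775) = 3.1104
df (Welch-Satterthwaite) = (s₁²/n₁ + s₂²/n₂)² / [(s₁²/n₁)²/(n₁-1) + (s₂²/n₂)²/(n₂-1)] ≈ 38.49
t = (x̄₁ - x̄₂) / SE = (53.52 - 63.40) / 3.1104 = -9.88 / 3.1104 = -3.176
p-value = 0.0029

Since p-value < α = 0.01, we reject H₀.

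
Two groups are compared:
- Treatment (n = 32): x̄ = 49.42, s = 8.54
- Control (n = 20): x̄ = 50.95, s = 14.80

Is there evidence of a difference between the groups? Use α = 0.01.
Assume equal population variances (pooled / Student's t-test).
Student's two-sample t-test (equal variances):
H₀: μ₁ = μ₂
H₁: μ₁ ≠ μ₂
df = n₁ + n₂ - 2 = 50
Pooled variance s_p² = [(n₁-1)s₁² + (n₂-1)s₂²] / (n₁ + n₂ - 2) = [(31)(8.54²) + (19)(14.80²)] / 50 = 128.4528
SE = √(s_p²(1/n₁ + 1/n₂)) = √(128.4528 × (1/32 + 1/20)) = 3.2306
t = (x̄₁ - x̄₂) / SE = (49.42 - 50.95) / 3.2306 = -1.53 / 3.2306 = -0.474
p-value = 0.6378

Since p-value > α = 0.01, we fail to reject H₀.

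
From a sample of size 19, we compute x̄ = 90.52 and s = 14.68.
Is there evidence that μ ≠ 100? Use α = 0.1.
One-sample t-test:
H₀: μ = 100
H₁: μ ≠ 100
df = n - 1 = 18
t = (x̄ - μ₀) / (s/√n) = (90.52 - 100) / (14.68/√19) = -2.815
p-value = 0.0115

Since p-value < α = 0.1, we reject H₀.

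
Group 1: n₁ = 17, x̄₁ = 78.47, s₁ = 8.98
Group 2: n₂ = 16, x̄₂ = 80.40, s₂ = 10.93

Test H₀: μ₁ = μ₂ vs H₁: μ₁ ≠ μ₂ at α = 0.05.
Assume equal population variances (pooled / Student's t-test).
Student's two-sample t-test (equal variances):
H₀: μ₁ = μ₂
H₁: μ₁ ≠ μ₂
df = n₁ + n₂ - 2 = 31
Pooled variance s_p² = [(n₁-1)s₁² + (n₂-1)s₂²] / (n₁ + n₂ - 2) = [(16)(8.98²) + (15)(10.93²)] / 31 = 99.4264
SE = √(s_p²(1/n₁ + 1/n₂)) = √(99.4264 × (1/17 + 1/16)) = 3.4731
t = (x̄₁ - x̄₂) / SE = (78.47 - 80.40) / 3.4731 = -1.93 / 3.4731 = -0.556
p-value = 0.5824

Since p-value > α = 0.05, we fail to reject H₀.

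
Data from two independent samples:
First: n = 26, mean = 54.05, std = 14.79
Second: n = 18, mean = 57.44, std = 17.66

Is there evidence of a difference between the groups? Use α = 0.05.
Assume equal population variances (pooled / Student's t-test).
Student's two-sample t-test (equal variances):
H₀: μ₁ = μ₂
H₁: μ₁ ≠ μ₂
df = n₁ + n₂ - 2 = 42
Pooled variance s_p² = [(n₁-1)s₁² + (n₂-1)s₂²] / (n₁ + n₂ - 2) = [(25)(14.79²) + (17)(17.66²)] / 42 = 256.4402
SE = √(s_p²(1/n₁ + 1/n₂)) = √(256.4402 × (1/26 + 1/18)) = 4.9102
t = (x̄₁ - x̄₂) / SE = (54.05 - 57.44) / 4.9102 = -3.39 / 4.9102 = -0.690
p-value = 0.4937

Since p-value > α = 0.05, we fail to reject H₀.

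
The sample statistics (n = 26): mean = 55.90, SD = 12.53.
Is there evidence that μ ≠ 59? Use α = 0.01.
One-sample t-test:
H₀: μ = 59
H₁: μ ≠ 59
df = n - 1 = 25
t = (x̄ - μ₀) / (s/√n) = (55.90 - 59) / (12.53/√26) = -1.262
p-value = 0.2188

Since p-value > α = 0.01, we fail to reject H₀.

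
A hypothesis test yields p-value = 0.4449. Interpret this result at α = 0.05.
Since p = 0.4449 > α = 0.05, fail to reject H₀.
There is insufficient evidence to reject the null hypothesis; the result is not statistically significant at the 0.05 level.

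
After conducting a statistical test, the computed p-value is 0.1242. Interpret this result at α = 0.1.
Since p = 0.1242 > α = 0.1, fail to reject H₀.
There is insufficient evidence to reject the null hypothesis; the result is not statistically significant at the 0.1 level.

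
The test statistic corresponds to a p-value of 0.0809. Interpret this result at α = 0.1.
Since p = 0.0809 < α = 0.1, reject H₀.
There is sufficient evidence to reject the null hypothesis; the result is statistically significant at the 0.1 level.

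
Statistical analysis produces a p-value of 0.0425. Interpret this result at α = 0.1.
Since p = 0.0425 < α = 0.1, reject H₀.
There is sufficient evidence to reject the null hypothesis; the result is statistically significant at the 0.1 level.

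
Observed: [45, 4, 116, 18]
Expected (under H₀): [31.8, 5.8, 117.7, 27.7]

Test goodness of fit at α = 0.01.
Chi-square goodness of fit test:
H₀: observed counts match expected distribution
H₁: observed counts differ from expected distribution
df = k - 1 = 3
χ² = Σ(O - E)²/E
   = (45 - 31.8)²/31.8 + (4 - 5.8)²/5.8 + (116 - 117.7)²/117.7 + (18 - 27.7)²/27.7
   = 5.479 + 0.559 + 0.025 + 3.397
   = 9.46
p-value = 0.0238

Since p-value > α = 0.01, we fail to reject H₀.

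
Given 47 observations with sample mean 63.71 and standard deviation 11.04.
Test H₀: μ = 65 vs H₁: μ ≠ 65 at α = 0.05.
One-sample t-test:
H₀: μ = 65
H₁: μ ≠ 65
df = n - 1 = 46
t = (x̄ - μ₀) / (s/√n) = (63.71 - 65) / (11.04/√47) = -0.801
p-value = 0.4272

Since p-value > α = 0.05, we fail to reject H₀.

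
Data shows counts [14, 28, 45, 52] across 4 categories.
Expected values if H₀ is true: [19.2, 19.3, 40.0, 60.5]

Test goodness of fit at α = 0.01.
Chi-square goodness of fit test:
H₀: observed counts match expected distribution
H₁: observed counts differ from expected distribution
df = k - 1 = 3
χ² = Σ(O - E)²/E
   = (14 - 19.2)²/19.2 + (28 - 19.3)²/19.3 + (45 - 40.0)²/40.0 + (52 - 60.5)²/60.5
   = 1.408 + 3.922 + 0.625 + 1.194
   = 7.15
p-value = 0.0673

Since p-value > α = 0.01, we fail to reject H₀.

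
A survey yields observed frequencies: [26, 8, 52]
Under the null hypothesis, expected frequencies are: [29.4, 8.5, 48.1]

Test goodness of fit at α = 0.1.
Chi-square goodness of fit test:
H₀: observed counts match expected distribution
H₁: observed counts differ from expected distribution
df = k - 1 = 2
χ² = Σ(O - E)²/E
   = (26 - 29.4)²/29.4 + (8 - 8.5)²/8.5 + (52 - 48.1)²/48.1
   = 0.393 + 0.029 + 0.316
   = 0.74
p-value = 0.6911

Since p-value > α = 0.1, we fail to reject H₀.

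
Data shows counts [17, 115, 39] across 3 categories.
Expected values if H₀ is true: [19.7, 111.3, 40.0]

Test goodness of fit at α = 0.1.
Chi-square goodness of fit test:
H₀: observed counts match expected distribution
H₁: observed counts differ from expected distribution
df = k - 1 = 2
χ² = Σ(O - E)²/E
   = (17 - 19.7)²/19.7 + (115 - 111.3)²/111.3 + (39 - 40.0)²/40.0
   = 0.370 + 0.123 + 0.025
   = 0.52
p-value = 0.7718

Since p-value > α = 0.1, we fail to reject H₀.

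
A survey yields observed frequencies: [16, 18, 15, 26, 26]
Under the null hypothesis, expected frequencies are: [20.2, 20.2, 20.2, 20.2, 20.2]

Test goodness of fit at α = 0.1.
Chi-square goodness of fit test:
H₀: observed counts match expected distribution
H₁: observed counts differ from expected distribution
df = k - 1 = 4
χ² = Σ(O - E)²/E
   = (16 - 20.2)²/20.2 + (18 - 20.2)²/20.2 + (15 - 20.2)²/20.2 + (26 - 20.2)²/20.2 + (26 - 20.2)²/20.2
   = 0.873 + 0.240 + 1.339 + 1.665 + 1.665
   = 5.78
p-value = 0.2160

Since p-value > α = 0.1, we fail to reject H₀.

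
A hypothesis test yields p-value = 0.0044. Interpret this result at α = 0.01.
Since p = 0.0044 < α = 0.01, reject H₀.
There is sufficient evidence to reject the null hypothesis; the result is statistically significant at the 0.01 level.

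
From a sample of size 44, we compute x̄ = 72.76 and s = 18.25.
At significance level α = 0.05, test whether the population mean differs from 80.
One-sample t-test:
H₀: μ = 80
H₁: μ ≠ 80
df = n - 1 = 43
t = (x̄ - μ₀) / (s/√n) = (72.76 - 80) / (18.25/√44) = -2.631
p-value = 0.0118

Since p-value < α = 0.05, we reject H₀.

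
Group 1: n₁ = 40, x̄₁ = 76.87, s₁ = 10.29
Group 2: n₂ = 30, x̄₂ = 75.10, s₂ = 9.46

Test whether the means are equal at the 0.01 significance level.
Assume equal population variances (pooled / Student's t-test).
Student's two-sample t-test (equal variances):
H₀: μ₁ = μ₂
H₁: μ₁ ≠ μ₂
df = n₁ + n₂ - 2 = 68
Pooled variance s_p² = [(n₁-1)s₁² + (n₂-1)s₂²] / (n₁ + n₂ - 2) = [(39)(10.29²) + (29)(9.46²)] / 68 = 98.8932
SE = √(s_p²(1/n₁ + 1/n₂)) = √(98.8932 × (1/40 + 1/30)) = 2.4018
t = (x̄₁ - x̄₂) / SE = (76.87 - 75.10) / 2.4018 = 1.77 / 2.4018 = 0.737
p-value = 0.4637

Since p-value > α = 0.01, we fail to reject H₀.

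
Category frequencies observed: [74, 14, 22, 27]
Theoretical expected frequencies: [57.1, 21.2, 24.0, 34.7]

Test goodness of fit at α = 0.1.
Chi-square goodness of fit test:
H₀: observed counts match expected distribution
H₁: observed counts differ from expected distribution
df = k - 1 = 3
χ² = Σ(O - E)²/E
   = (74 - 57.1)²/57.1 + (14 - 21.2)²/21.2 + (22 - 24.0)²/24.0 + (27 - 34.7)²/34.7
   = 5.002 + 2.445 + 0.167 + 1.709
   = 9.32
p-value = 0.0253

Since p-value < α = 0.1, we reject H₀.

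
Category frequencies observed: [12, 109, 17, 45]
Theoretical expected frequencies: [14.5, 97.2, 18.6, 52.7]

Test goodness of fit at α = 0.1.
Chi-square goodness of fit test:
H₀: observed counts match expected distribution
H₁: observed counts differ from expected distribution
df = k - 1 = 3
χ² = Σ(O - E)²/E
   = (12 - 14.5)²/14.5 + (109 - 97.2)²/97.2 + (17 - 18.6)²/18.6 + (45 - 52.7)²/52.7
   = 0.431 + 1.433 + 0.138 + 1.125
   = 3.13
p-value = 0.3726

Since p-value > α = 0.1, we fail to reject H₀.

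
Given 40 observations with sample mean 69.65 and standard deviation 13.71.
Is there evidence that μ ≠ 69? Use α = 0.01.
One-sample t-test:
H₀: μ = 69
H₁: μ ≠ 69
df = n - 1 = 39
t = (x̄ - μ₀) / (s/√n) = (69.65 - 69) / (13.71/√40) = 0.300
p-value = 0.7659

Since p-value > α = 0.01, we fail to reject H₀.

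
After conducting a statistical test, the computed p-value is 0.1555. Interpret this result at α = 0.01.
Since p = 0.1555 > α = 0.01, fail to reject H₀.
There is insufficient evidence to reject the null hypothesis; the result is not statistically significant at the 0.01 level.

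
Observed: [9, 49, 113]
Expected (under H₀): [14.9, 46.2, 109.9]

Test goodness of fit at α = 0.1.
Chi-square goodness of fit test:
H₀: observed counts match expected distribution
H₁: observed counts differ from expected distribution
df = k - 1 = 2
χ² = Σ(O - E)²/E
   = (9 - 14.9)²/14.9 + (49 - 46.2)²/46.2 + (113 - 109.9)²/109.9
   = 2.336 + 0.170 + 0.087
   = 2.59
p-value = 0.2734

Since p-value > α = 0.1, we fail to reject H₀.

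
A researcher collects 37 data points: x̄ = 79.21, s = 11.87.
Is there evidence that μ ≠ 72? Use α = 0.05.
One-sample t-test:
H₀: μ = 72
H₁: μ ≠ 72
df = n - 1 = 36
t = (x̄ - μ₀) / (s/√n) = (79.21 - 72) / (11.87/√37) = 3.695
p-value = 0.0007

Since p-value < α = 0.05, we reject H₀.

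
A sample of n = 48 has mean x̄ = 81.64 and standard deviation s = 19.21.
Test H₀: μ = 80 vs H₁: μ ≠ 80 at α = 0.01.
One-sample t-test:
H₀: μ = 80
H₁: μ ≠ 80
df = n - 1 = 47
t = (x̄ - μ₀) / (s/√n) = (81.64 - 80) / (19.21/√48) = 0.591
p-value = 0.5570

Since p-value > α = 0.01, we fail to reject H₀.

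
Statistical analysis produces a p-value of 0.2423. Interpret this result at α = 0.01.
Since p = 0.2423 > α = 0.01, fail to reject H₀.
There is insufficient evidence to reject the null hypothesis; the result is not statistically significant at the 0.01 level.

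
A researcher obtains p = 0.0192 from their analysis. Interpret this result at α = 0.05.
Since p = 0.0192 < α = 0.05, reject H₀.
There is sufficient evidence to reject the null hypothesis; the result is statistically significant at the 0.05 level.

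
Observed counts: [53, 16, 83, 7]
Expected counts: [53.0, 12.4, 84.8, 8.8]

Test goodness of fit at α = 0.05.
Chi-square goodness of fit test:
H₀: observed counts match expected distribution
H₁: observed counts differ from expected distribution
df = k - 1 = 3
χ² = Σ(O - E)²/E
   = (53 - 53.0)²/53.0 + (16 - 12.4)²/12.4 + (83 - 84.8)²/84.8 + (7 - 8.8)²/8.8
   = 0.000 + 1.045 + 0.038 + 0.368
   = 1.45
p-value = 0.6935

Since p-value > α = 0.05, we fail to reject H₀.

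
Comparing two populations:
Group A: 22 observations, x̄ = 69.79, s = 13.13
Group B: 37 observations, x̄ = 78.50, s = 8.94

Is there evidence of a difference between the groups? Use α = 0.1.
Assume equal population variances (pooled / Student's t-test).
Student's two-sample t-test (equal variances):
H₀: μ₁ = μ₂
H₁: μ₁ ≠ μ₂
df = n₁ + n₂ - 2 = 57
Pooled variance s_p² = [(n₁-1)s₁² + (n₂-1)s₂²] / (n₁ + n₂ - 2) = [(21)(13.13²) + (36)(8.94²)] / 57 = 113.9927
SE = √(s_p²(1/n₁ + 1/n₂)) = √(113.9927 × (1/22 + 1/37)) = 2.8744
t = (x̄₁ - x̄₂) / SE = (69.79 - 78.50) / 2.8744 = -8.71 / 2.8744 = -3.030
p-value = 0.0037

Since p-value < α = 0.1, we reject H₀.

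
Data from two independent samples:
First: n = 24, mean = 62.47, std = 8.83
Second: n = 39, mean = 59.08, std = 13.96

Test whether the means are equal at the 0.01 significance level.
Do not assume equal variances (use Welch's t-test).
Welch's two-sample t-test:
H₀: μ₁ = μ₂
H₁: μ₁ ≠ μ₂
s₁²/n₁ = 8.83²/24 = 3.2487,  s₂²/n₂ = 13.96²/39 = 4.9970
SE = √(s₁²/n₁ + s₂²/n₂) = √(3.2487 + 4.9970) = 2.8715
df (Welch-Satterthwaite) = (s₁²/n₁ + s₂²/n₂)² / [(s₁²/n₁)²/(n₁-1) + (s₂²/n₂)²/(n₂-1)] ≈ 60.93
t = (x̄₁ - x̄₂) / SE = (62.47 - 59.08) / 2.8715 = 3.39 / 2.8715 = 1.181
p-value = 0.2424

Since p-value > α = 0.01, we fail to reject H₀.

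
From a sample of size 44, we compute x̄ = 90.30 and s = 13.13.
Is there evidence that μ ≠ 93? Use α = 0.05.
One-sample t-test:
H₀: μ = 93
H₁: μ ≠ 93
df = n - 1 = 43
t = (x̄ - μ₀) / (s/√n) = (90.30 - 93) / (13.13/√44) = -1.364
p-value = 0.1797

Since p-value > α = 0.05, we fail to reject H₀.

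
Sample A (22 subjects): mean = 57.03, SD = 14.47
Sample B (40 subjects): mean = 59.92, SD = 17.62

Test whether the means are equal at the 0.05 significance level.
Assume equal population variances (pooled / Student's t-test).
Student's two-sample t-test (equal variances):
H₀: μ₁ = μ₂
H₁: μ₁ ≠ μ₂
df = n₁ + n₂ - 2 = 60
Pooled variance s_p² = [(n₁-1)s₁² + (n₂-1)s₂²] / (n₁ + n₂ - 2) = [(21)(14.47²) + (39)(17.62²)] / 60 = 275.0852
SE = √(s_p²(1/n₁ + 1/n₂)) = √(275.0852 × (1/22 + 1/40)) = 4.4024
t = (x̄₁ - x̄₂) / SE = (57.03 - 59.92) / 4.4024 = -2.89 / 4.4024 = -0.656
p-value = 0.5140

Since p-value > α = 0.05, we fail to reject H₀.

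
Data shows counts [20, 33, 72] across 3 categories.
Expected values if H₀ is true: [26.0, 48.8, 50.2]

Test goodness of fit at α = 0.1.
Chi-square goodness of fit test:
H₀: observed counts match expected distribution
H₁: observed counts differ from expected distribution
df = k - 1 = 2
χ² = Σ(O - E)²/E
   = (20 - 26.0)²/26.0 + (33 - 48.8)²/48.8 + (72 - 50.2)²/50.2
   = 1.385 + 5.116 + 9.467
   = 15.97
p-value = 0.0003

Since p-value < α = 0.1, we reject H₀.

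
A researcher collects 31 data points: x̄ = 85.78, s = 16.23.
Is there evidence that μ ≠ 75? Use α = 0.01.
One-sample t-test:
H₀: μ = 75
H₁: μ ≠ 75
df = n - 1 = 30
t = (x̄ - μ₀) / (s/√n) = (85.78 - 75) / (16.23/√31) = 3.698
p-value = 0.0009

Since p-value < α = 0.01, we reject H₀.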